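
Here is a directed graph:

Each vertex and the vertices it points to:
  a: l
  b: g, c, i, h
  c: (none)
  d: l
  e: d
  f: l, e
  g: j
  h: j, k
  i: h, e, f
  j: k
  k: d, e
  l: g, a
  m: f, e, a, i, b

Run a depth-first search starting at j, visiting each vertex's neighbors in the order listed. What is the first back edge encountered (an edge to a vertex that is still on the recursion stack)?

g->j

DFS from j (visiting each vertex's neighbors in the order listed); mark gray on enter, black on exit:
j gray
  k gray
    d gray
      l gray
        g gray
          g→j: j is gray → back edge
First back edge: g → j.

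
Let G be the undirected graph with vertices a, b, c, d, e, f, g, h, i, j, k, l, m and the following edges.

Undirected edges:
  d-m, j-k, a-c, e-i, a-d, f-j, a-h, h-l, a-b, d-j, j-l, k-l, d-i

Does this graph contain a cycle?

Yes

DFS, tracking each vertex's parent; an edge to a visited non-parent vertex closes a cycle.
Start from c:
visit c (parent –)
  visit a (parent c)
    visit d (parent a)
      visit m (parent d)
        m–d: parent, skip
      d–a: parent, skip
      visit i (parent d)
        i–d: parent, skip
        visit e (parent i)
          e–i: parent, skip
      visit j (parent d)
        visit f (parent j)
          f–j: parent, skip
        visit k (parent j)
          visit l (parent k)
            l–j: j visited and ≠ parent → cycle
Cycle: j – k – l – j.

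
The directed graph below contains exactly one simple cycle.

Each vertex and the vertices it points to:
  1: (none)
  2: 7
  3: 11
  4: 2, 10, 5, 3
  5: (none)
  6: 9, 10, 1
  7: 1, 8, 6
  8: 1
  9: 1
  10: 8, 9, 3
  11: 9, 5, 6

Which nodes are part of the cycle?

DFS with gray/black marking from 10:
10 gray
  8 gray
    1 gray
    1 black
  8 black
  9 gray
    9→1: 1 black — skip
  9 black
  3 gray
    11 gray
      11→9: 9 black — skip
      5 gray
      5 black
      6 gray
        6→9: 9 black — skip
        6→10: 10 is gray → back edge
Back edge closes the cycle 10 → 3 → 11 → 6 → 10; its vertices are {3, 6, 10, 11}.

3, 6, 10, 11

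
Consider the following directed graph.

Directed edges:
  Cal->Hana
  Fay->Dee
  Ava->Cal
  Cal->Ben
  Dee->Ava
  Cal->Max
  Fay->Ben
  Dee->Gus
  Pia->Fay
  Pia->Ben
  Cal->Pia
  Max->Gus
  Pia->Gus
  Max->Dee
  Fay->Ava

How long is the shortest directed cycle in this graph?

4

For each vertex v, BFS finds the shortest path from v back to v.
The shortest such closed walk is Cal → Pia → Fay → Ava → Cal, length 4.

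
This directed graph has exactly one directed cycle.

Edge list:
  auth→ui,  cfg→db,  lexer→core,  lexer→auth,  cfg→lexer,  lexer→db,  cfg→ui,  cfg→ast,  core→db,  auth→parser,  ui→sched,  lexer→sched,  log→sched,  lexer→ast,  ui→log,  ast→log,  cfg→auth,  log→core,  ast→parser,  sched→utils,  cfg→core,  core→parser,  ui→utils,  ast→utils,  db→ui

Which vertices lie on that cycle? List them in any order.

db, ui, log, core

DFS with gray/black marking from db:
db gray
  ui gray
    sched gray
      utils gray
      utils black
    sched black
    log gray
      log→sched: sched black — skip
      core gray
        core→db: db is gray → back edge
Back edge closes the cycle db → ui → log → core → db; its vertices are {db, ui, log, core}.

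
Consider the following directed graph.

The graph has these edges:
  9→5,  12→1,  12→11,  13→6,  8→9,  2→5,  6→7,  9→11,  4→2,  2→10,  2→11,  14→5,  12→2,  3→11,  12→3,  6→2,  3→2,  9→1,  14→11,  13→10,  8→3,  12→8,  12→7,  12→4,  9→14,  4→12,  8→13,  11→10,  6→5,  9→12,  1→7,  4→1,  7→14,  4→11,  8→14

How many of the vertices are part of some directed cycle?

A vertex is on a directed cycle iff it belongs to a strongly connected component of size ≥ 2 (or has a self-loop).
The vertices on cycles are {4, 8, 9, 12} — 4 in total.

4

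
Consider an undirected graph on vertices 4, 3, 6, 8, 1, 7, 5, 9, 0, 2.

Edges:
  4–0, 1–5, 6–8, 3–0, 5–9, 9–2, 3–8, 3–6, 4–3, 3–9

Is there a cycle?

Yes

DFS, tracking each vertex's parent; an edge to a visited non-parent vertex closes a cycle.
Start from 7:
visit 7 (parent –)
visit 4 (parent –)
  visit 3 (parent 4)
    3–4: parent, skip
    visit 6 (parent 3)
      6–3: parent, skip
      visit 8 (parent 6)
        8–3: 3 visited and ≠ parent → cycle
Cycle: 3 – 6 – 8 – 3.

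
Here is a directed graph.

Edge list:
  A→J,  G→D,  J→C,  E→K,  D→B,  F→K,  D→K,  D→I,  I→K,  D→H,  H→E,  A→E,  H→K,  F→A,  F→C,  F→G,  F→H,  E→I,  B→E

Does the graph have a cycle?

No

DFS with white/gray/black marking, starting from H:
H gray
  E gray
    K gray
    K black
    I gray
      I→K: K black — skip
    I black
  E black
  H→K: K black — skip
H black
A gray
  J gray
    C gray
    C black
  J black
  A→E: E black — skip
A black
B gray
  B→E: E black — skip
B black
D gray
  D→H: H black — skip
  D→B: B black — skip
  D→I: I black — skip
  D→K: K black — skip
D black
F gray
  F→K: K black — skip
  F→H: H black — skip
  F→C: C black — skip
  F→A: A black — skip
  G gray
    G→D: D black — skip
  G black
F black
Every edge goes to a white or black vertex — no back edge, so the graph is acyclic.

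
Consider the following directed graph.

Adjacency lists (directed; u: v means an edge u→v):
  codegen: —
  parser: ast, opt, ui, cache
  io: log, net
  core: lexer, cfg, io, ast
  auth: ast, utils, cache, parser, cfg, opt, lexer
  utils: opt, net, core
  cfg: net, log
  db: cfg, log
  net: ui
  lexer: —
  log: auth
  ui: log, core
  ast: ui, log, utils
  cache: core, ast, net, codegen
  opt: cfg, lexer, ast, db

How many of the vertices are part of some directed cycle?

13

A vertex is on a directed cycle iff it belongs to a strongly connected component of size ≥ 2 (or has a self-loop).
The vertices on cycles are {db, io, ui, ast, cfg, log, net, opt, auth, core, cache, utils, parser} — 13 in total.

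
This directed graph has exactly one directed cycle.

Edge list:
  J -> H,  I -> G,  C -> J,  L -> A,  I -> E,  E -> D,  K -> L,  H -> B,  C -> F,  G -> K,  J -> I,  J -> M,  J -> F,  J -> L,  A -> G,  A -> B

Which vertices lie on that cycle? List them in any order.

A, G, K, L

DFS with gray/black marking from G:
G gray
  K gray
    L gray
      A gray
        A→G: G is gray → back edge
Back edge closes the cycle G → K → L → A → G; its vertices are {A, G, K, L}.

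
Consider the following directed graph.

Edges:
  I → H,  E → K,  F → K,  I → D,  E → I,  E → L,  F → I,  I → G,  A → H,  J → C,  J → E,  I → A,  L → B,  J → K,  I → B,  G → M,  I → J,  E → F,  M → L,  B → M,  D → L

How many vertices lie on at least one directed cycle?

7

A vertex is on a directed cycle iff it belongs to a strongly connected component of size ≥ 2 (or has a self-loop).
The vertices on cycles are {B, E, F, I, J, L, M} — 7 in total.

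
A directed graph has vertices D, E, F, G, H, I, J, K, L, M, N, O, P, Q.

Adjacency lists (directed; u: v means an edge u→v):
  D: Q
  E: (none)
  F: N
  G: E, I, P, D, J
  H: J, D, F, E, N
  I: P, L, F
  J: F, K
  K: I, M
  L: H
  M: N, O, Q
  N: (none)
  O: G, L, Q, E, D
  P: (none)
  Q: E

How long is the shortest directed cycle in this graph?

For each vertex v, BFS finds the shortest path from v back to v.
The shortest such closed walk is G → J → K → M → O → G, length 5.

5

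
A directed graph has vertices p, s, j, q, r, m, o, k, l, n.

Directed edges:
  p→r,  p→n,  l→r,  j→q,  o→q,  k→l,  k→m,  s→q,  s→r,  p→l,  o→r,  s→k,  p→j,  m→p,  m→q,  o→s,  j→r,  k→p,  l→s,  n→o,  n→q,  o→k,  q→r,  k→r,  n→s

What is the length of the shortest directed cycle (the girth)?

For each vertex v, BFS finds the shortest path from v back to v.
The shortest such closed walk is k → l → s → k, length 3.

3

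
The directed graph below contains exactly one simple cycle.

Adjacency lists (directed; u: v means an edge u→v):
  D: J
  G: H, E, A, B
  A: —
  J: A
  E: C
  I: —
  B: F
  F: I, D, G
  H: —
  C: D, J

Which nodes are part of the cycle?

B, F, G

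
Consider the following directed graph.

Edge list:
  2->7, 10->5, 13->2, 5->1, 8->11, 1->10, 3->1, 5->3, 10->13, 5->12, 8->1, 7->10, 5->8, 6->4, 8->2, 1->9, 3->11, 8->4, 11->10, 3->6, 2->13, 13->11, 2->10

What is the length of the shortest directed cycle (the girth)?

2

For each vertex v, BFS finds the shortest path from v back to v.
The shortest such closed walk is 2 → 13 → 2, length 2.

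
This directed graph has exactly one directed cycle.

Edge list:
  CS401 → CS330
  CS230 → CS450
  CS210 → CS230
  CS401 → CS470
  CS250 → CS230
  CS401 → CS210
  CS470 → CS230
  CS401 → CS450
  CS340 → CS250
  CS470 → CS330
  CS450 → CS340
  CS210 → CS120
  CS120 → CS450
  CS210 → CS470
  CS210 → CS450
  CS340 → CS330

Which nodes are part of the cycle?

CS230, CS250, CS340, CS450

DFS with gray/black marking from CS450:
CS450 gray
  CS340 gray
    CS330 gray
    CS330 black
    CS250 gray
      CS230 gray
        CS230→CS450: CS450 is gray → back edge
Back edge closes the cycle CS450 → CS340 → CS250 → CS230 → CS450; its vertices are {CS230, CS250, CS340, CS450}.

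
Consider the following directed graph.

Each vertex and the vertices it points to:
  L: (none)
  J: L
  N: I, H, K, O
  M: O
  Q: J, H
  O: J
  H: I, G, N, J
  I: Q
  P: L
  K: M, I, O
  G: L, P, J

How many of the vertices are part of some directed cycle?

5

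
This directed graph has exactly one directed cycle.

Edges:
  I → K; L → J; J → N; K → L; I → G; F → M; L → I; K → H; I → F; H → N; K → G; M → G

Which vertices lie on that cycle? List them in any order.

I, K, L

DFS with gray/black marking from L:
L gray
  J gray
    N gray
    N black
  J black
  I gray
    K gray
      K→L: L is gray → back edge
Back edge closes the cycle L → I → K → L; its vertices are {I, K, L}.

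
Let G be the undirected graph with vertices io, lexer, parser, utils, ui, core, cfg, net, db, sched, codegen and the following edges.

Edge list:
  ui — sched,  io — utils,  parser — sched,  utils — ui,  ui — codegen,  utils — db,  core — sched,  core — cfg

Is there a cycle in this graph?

No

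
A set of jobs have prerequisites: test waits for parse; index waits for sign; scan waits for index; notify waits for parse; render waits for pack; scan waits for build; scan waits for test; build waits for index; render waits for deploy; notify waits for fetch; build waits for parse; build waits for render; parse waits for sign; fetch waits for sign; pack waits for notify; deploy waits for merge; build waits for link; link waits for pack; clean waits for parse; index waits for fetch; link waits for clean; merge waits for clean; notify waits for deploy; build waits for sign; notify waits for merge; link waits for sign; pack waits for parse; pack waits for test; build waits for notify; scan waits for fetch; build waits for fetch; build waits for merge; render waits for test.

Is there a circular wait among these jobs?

DFS with white/gray/black marking, starting from pack:
pack gray
  notify gray
    merge gray
      clean gray
        parse gray
          sign gray
          sign black
        parse black
      clean black
    merge black
    fetch gray
      fetch→sign: sign black — skip
    fetch black
    notify→parse: parse black — skip
    deploy gray
      deploy→merge: merge black — skip
    deploy black
  notify black
  pack→parse: parse black — skip
  test gray
    test→parse: parse black — skip
  test black
pack black
link gray
  link→sign: sign black — skip
  link→clean: clean black — skip
  link→pack: pack black — skip
link black
index gray
  index→fetch: fetch black — skip
  index→sign: sign black — skip
index black
render gray
  render→deploy: deploy black — skip
  render→pack: pack black — skip
  render→test: test black — skip
render black
build gray
  build→index: index black — skip
  build→render: render black — skip
  build→notify: notify black — skip
  build→sign: sign black — skip
  build→parse: parse black — skip
  build→merge: merge black — skip
  build→link: link black — skip
  build→fetch: fetch black — skip
build black
scan gray
  scan→test: test black — skip
  scan→index: index black — skip
  scan→build: build black — skip
  scan→fetch: fetch black — skip
scan black
Every edge goes to a white or black vertex — no back edge, so the graph is acyclic.

No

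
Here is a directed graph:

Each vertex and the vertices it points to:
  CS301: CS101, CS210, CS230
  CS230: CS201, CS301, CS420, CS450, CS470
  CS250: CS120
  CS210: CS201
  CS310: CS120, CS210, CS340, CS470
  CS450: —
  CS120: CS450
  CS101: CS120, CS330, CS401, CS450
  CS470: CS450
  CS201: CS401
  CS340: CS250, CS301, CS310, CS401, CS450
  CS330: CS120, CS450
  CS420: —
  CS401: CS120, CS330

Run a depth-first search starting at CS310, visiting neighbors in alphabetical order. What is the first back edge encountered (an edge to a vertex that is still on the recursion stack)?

DFS from CS310 (visiting neighbors in alphabetical order); mark gray on enter, black on exit:
CS310 gray
  CS120 gray
    CS450 gray
    CS450 black
  CS120 black
  CS210 gray
    CS201 gray
      CS401 gray
        CS401→CS120: CS120 black — skip
        CS330 gray
          CS330→CS120: CS120 black — skip
          CS330→CS450: CS450 black — skip
        CS330 black
      CS401 black
    CS201 black
  CS210 black
  CS340 gray
    CS250 gray
      CS250→CS120: CS120 black — skip
    CS250 black
    CS301 gray
      CS101 gray
        CS101→CS120: CS120 black — skip
        CS101→CS330: CS330 black — skip
        CS101→CS401: CS401 black — skip
        CS101→CS450: CS450 black — skip
      CS101 black
      CS301→CS210: CS210 black — skip
      CS230 gray
        CS230→CS201: CS201 black — skip
        CS230→CS301: CS301 is gray → back edge
First back edge: CS230 → CS301.

CS230->CS301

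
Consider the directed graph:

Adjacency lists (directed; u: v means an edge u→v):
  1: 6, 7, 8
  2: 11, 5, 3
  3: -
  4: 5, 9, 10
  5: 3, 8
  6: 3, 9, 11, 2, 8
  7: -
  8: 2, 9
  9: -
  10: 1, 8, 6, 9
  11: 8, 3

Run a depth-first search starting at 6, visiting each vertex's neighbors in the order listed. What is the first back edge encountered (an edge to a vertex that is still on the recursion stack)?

DFS from 6 (visiting each vertex's neighbors in the order listed); mark gray on enter, black on exit:
6 gray
  3 gray
  3 black
  9 gray
  9 black
  11 gray
    8 gray
      2 gray
        2→11: 11 is gray → back edge
First back edge: 2 → 11.

2->11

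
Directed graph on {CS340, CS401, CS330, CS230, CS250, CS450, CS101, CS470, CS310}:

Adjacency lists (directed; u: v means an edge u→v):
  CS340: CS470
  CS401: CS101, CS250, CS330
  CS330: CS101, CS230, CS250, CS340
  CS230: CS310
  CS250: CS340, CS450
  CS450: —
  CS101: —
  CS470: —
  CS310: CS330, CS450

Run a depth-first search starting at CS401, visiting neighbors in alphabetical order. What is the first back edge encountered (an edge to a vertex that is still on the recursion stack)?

DFS from CS401 (visiting neighbors in alphabetical order); mark gray on enter, black on exit:
CS401 gray
  CS101 gray
  CS101 black
  CS250 gray
    CS340 gray
      CS470 gray
      CS470 black
    CS340 black
    CS450 gray
    CS450 black
  CS250 black
  CS330 gray
    CS330→CS101: CS101 black — skip
    CS230 gray
      CS310 gray
        CS310→CS330: CS330 is gray → back edge
First back edge: CS310 → CS330.

CS310->CS330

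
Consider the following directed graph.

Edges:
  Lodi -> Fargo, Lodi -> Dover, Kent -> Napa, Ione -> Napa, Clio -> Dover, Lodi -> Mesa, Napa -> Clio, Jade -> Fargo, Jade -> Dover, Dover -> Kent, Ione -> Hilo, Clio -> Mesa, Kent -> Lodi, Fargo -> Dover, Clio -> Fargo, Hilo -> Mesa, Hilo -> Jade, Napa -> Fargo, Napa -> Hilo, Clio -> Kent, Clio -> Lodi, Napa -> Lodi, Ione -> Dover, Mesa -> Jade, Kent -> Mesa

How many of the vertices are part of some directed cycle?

A vertex is on a directed cycle iff it belongs to a strongly connected component of size ≥ 2 (or has a self-loop).
The vertices on cycles are {Clio, Hilo, Jade, Kent, Lodi, Mesa, Napa, Dover, Fargo} — 9 in total.

9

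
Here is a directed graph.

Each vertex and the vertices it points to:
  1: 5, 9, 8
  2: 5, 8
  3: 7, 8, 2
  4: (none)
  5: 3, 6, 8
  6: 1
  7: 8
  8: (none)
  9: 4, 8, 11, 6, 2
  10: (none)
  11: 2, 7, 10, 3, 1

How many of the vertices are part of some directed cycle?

7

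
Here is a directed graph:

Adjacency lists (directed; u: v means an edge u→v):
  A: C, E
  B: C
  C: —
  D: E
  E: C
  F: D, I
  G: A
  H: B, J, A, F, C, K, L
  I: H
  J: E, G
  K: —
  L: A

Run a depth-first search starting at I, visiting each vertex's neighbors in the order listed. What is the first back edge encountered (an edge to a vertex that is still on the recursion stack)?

DFS from I (visiting each vertex's neighbors in the order listed); mark gray on enter, black on exit:
I gray
  H gray
    B gray
      C gray
      C black
    B black
    J gray
      E gray
        E→C: C black — skip
      E black
      G gray
        A gray
          A→C: C black — skip
          A→E: E black — skip
        A black
      G black
    J black
    H→A: A black — skip
    F gray
      D gray
        D→E: E black — skip
      D black
      F→I: I is gray → back edge
First back edge: F → I.

F→I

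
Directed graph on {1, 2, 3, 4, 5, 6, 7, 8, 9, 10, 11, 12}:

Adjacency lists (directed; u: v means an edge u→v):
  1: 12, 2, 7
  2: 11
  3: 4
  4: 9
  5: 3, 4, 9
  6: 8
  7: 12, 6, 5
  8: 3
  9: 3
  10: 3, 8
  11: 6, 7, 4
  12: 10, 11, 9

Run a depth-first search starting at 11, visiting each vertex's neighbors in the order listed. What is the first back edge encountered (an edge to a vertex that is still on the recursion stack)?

DFS from 11 (visiting each vertex's neighbors in the order listed); mark gray on enter, black on exit:
11 gray
  6 gray
    8 gray
      3 gray
        4 gray
          9 gray
            9→3: 3 is gray → back edge
First back edge: 9 → 3.

9→3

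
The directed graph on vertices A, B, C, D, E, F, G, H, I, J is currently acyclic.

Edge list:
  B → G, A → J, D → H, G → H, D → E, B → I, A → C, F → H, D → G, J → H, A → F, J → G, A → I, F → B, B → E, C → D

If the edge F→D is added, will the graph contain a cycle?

Adding F→D creates a cycle iff D can already reach F.
Explore from D: no path reaches F. The graph stays acyclic.

No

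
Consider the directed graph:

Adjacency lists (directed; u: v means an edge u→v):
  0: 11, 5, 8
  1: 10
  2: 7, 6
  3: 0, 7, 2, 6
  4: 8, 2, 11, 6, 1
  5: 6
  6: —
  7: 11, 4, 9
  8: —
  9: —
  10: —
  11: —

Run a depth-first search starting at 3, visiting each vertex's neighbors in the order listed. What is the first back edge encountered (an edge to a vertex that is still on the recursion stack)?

2→7

DFS from 3 (visiting each vertex's neighbors in the order listed); mark gray on enter, black on exit:
3 gray
  0 gray
    11 gray
    11 black
    5 gray
      6 gray
      6 black
    5 black
    8 gray
    8 black
  0 black
  7 gray
    7→11: 11 black — skip
    4 gray
      4→8: 8 black — skip
      2 gray
        2→7: 7 is gray → back edge
First back edge: 2 → 7.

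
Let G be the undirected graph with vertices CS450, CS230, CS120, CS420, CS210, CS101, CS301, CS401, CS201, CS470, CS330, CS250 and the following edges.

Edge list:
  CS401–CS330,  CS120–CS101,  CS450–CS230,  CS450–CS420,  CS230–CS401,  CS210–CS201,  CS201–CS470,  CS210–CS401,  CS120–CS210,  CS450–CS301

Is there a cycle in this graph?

No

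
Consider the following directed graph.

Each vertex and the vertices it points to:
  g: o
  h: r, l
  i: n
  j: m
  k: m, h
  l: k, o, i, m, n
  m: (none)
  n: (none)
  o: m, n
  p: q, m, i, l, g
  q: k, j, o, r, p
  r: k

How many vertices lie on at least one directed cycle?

6

A vertex is on a directed cycle iff it belongs to a strongly connected component of size ≥ 2 (or has a self-loop).
The vertices on cycles are {h, k, l, p, q, r} — 6 in total.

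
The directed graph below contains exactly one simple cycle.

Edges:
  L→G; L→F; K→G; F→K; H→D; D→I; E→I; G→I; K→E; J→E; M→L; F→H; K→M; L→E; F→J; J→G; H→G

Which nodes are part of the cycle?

F, K, L, M

DFS with gray/black marking from L:
L gray
  E gray
    I gray
    I black
  E black
  G gray
    G→I: I black — skip
  G black
  F gray
    J gray
      J→G: G black — skip
      J→E: E black — skip
    J black
    H gray
      H→G: G black — skip
      D gray
        D→I: I black — skip
      D black
    H black
    K gray
      M gray
        M→L: L is gray → back edge
Back edge closes the cycle L → F → K → M → L; its vertices are {F, K, L, M}.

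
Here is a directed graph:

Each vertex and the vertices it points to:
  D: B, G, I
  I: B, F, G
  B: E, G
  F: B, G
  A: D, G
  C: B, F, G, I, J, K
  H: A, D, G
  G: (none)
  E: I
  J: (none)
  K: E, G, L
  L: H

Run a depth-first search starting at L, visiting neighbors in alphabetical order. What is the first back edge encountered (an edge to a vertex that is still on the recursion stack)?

DFS from L (visiting neighbors in alphabetical order); mark gray on enter, black on exit:
L gray
  H gray
    A gray
      D gray
        B gray
          E gray
            I gray
              I→B: B is gray → back edge
First back edge: I → B.

I→B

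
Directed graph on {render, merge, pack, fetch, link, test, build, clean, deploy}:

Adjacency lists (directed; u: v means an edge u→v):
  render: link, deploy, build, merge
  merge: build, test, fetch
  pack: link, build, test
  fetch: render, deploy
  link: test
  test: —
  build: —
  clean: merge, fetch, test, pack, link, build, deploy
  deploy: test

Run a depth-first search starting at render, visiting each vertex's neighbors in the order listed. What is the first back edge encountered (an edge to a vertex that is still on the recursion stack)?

fetch->render

DFS from render (visiting each vertex's neighbors in the order listed); mark gray on enter, black on exit:
render gray
  link gray
    test gray
    test black
  link black
  deploy gray
    deploy→test: test black — skip
  deploy black
  build gray
  build black
  merge gray
    merge→build: build black — skip
    merge→test: test black — skip
    fetch gray
      fetch→render: render is gray → back edge
First back edge: fetch → render.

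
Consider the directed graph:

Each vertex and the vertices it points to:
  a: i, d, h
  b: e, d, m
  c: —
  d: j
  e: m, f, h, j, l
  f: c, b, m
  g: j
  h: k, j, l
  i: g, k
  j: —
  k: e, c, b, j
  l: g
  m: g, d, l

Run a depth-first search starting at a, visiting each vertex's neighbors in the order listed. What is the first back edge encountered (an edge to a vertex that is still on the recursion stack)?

DFS from a (visiting each vertex's neighbors in the order listed); mark gray on enter, black on exit:
a gray
  i gray
    g gray
      j gray
      j black
    g black
    k gray
      e gray
        m gray
          m→g: g black — skip
          d gray
            d→j: j black — skip
          d black
          l gray
            l→g: g black — skip
          l black
        m black
        f gray
          c gray
          c black
          b gray
            b→e: e is gray → back edge
First back edge: b → e.

b→e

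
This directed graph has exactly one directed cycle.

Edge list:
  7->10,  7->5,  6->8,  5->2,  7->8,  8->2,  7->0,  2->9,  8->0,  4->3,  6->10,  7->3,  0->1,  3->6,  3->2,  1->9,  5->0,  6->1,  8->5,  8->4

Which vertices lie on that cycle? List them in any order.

3, 4, 6, 8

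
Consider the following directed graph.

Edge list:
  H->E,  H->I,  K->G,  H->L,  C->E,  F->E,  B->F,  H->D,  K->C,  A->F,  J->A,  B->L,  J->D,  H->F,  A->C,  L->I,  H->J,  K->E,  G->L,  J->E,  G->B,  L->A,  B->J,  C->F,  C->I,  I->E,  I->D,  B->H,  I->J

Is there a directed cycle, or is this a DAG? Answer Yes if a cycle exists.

Yes

DFS with white/gray/black marking, starting from E:
E gray
E black
A gray
  C gray
    C→E: E black — skip
    F gray
      F→E: E black — skip
    F black
    I gray
      J gray
        D gray
        D black
        J→A: A is gray → back edge
Back edge found, so a cycle exists: A → C → I → J → A.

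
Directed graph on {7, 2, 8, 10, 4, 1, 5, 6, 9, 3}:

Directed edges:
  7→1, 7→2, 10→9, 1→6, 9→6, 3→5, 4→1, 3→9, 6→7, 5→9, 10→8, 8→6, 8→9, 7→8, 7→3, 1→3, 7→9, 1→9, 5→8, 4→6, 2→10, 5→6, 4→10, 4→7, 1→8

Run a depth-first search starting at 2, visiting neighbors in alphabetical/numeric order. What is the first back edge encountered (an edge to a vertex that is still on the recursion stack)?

5->6

DFS from 2 (visiting neighbors in alphabetical/numeric order); mark gray on enter, black on exit:
2 gray
  10 gray
    8 gray
      6 gray
        7 gray
          1 gray
            3 gray
              5 gray
                5→6: 6 is gray → back edge
First back edge: 5 → 6.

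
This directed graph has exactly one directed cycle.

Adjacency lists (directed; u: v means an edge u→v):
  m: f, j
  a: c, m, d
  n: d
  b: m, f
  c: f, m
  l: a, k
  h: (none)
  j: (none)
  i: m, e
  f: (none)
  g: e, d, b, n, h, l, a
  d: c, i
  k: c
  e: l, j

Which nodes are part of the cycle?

a, d, e, i, l

DFS with gray/black marking from l:
l gray
  a gray
    c gray
      f gray
      f black
      m gray
        m→f: f black — skip
        j gray
        j black
      m black
    c black
    a→m: m black — skip
    d gray
      d→c: c black — skip
      i gray
        i→m: m black — skip
        e gray
          e→l: l is gray → back edge
Back edge closes the cycle l → a → d → i → e → l; its vertices are {a, d, e, i, l}.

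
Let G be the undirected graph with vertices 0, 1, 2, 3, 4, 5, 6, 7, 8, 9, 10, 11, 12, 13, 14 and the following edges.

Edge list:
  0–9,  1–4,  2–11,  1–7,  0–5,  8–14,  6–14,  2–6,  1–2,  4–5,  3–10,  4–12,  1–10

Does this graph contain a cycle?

DFS, tracking each vertex's parent; an edge to a visited non-parent vertex closes a cycle.
Start from 12:
visit 12 (parent –)
  visit 4 (parent 12)
    visit 1 (parent 4)
      1–4: parent, skip
      visit 7 (parent 1)
        7–1: parent, skip
      visit 2 (parent 1)
        2–1: parent, skip
        visit 6 (parent 2)
          visit 14 (parent 6)
            14–6: parent, skip
            visit 8 (parent 14)
              8–14: parent, skip
          6–2: parent, skip
        visit 11 (parent 2)
          11–2: parent, skip
      visit 10 (parent 1)
        visit 3 (parent 10)
          3–10: parent, skip
        10–1: parent, skip
    visit 5 (parent 4)
      5–4: parent, skip
      visit 0 (parent 5)
        0–5: parent, skip
        visit 9 (parent 0)
          9–0: parent, skip
    4–12: parent, skip
visit 13 (parent –)
No non-parent visited neighbor found — the graph is a forest.

No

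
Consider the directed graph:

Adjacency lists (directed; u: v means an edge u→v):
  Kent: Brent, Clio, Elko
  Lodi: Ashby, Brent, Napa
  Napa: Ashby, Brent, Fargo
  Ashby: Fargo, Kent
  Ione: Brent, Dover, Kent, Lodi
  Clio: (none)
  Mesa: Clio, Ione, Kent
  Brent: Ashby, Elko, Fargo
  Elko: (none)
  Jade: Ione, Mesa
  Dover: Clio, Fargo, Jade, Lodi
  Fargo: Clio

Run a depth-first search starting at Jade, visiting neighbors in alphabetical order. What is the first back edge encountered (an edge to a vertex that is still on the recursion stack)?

Kent→Brent

DFS from Jade (visiting neighbors in alphabetical order); mark gray on enter, black on exit:
Jade gray
  Ione gray
    Brent gray
      Ashby gray
        Fargo gray
          Clio gray
          Clio black
        Fargo black
        Kent gray
          Kent→Brent: Brent is gray → back edge
First back edge: Kent → Brent.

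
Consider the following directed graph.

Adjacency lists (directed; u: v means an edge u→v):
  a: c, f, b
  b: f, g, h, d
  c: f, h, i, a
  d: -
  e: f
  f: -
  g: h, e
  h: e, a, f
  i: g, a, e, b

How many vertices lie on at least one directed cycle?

A vertex is on a directed cycle iff it belongs to a strongly connected component of size ≥ 2 (or has a self-loop).
The vertices on cycles are {a, b, c, g, h, i} — 6 in total.

6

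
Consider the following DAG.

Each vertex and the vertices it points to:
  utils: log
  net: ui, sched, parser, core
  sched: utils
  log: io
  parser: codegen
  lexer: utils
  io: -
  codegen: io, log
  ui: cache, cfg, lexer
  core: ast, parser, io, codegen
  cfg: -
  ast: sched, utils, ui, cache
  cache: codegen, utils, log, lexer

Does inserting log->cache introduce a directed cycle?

Yes

Adding log→cache creates a cycle iff cache can already reach log.
Path from cache: cache → log.
So cache → … → log → cache is a cycle.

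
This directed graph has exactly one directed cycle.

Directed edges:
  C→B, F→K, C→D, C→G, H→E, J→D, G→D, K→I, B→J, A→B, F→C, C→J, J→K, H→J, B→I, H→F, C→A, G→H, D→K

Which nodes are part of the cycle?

C, F, G, H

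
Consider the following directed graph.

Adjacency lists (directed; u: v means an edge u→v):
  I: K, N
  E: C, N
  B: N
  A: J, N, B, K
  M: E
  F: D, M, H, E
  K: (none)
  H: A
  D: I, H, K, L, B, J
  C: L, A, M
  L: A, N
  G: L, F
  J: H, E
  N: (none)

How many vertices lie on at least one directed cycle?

A vertex is on a directed cycle iff it belongs to a strongly connected component of size ≥ 2 (or has a self-loop).
The vertices on cycles are {A, C, E, H, J, L, M} — 7 in total.

7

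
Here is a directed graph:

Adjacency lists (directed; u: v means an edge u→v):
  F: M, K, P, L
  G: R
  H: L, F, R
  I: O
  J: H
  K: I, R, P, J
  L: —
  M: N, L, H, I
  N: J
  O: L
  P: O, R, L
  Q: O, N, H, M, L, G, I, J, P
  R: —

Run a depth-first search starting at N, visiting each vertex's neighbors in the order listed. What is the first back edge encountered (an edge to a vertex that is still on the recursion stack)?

DFS from N (visiting each vertex's neighbors in the order listed); mark gray on enter, black on exit:
N gray
  J gray
    H gray
      L gray
      L black
      F gray
        M gray
          M→N: N is gray → back edge
First back edge: M → N.

M→N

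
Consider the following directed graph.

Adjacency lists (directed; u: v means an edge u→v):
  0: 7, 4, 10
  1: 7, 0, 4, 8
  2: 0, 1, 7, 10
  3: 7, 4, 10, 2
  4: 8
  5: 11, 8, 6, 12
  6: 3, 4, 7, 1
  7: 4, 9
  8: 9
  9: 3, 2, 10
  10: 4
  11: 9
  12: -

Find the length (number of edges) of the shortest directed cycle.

3

For each vertex v, BFS finds the shortest path from v back to v.
The shortest such closed walk is 9 → 3 → 7 → 9, length 3.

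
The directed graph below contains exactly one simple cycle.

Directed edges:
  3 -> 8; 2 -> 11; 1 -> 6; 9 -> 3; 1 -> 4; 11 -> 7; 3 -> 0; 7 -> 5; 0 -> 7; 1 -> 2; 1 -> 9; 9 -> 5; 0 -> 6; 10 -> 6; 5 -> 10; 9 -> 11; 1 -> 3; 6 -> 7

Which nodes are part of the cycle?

DFS with gray/black marking from 5:
5 gray
  10 gray
    6 gray
      7 gray
        7→5: 5 is gray → back edge
Back edge closes the cycle 5 → 10 → 6 → 7 → 5; its vertices are {5, 6, 7, 10}.

5, 6, 7, 10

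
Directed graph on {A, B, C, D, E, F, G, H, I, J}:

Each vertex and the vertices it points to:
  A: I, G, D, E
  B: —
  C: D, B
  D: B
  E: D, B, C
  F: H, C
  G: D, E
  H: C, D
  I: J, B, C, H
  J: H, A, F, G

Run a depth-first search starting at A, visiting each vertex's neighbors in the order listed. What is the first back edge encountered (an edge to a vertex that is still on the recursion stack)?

J→A

DFS from A (visiting each vertex's neighbors in the order listed); mark gray on enter, black on exit:
A gray
  I gray
    J gray
      H gray
        C gray
          D gray
            B gray
            B black
          D black
          C→B: B black — skip
        C black
        H→D: D black — skip
      H black
      J→A: A is gray → back edge
First back edge: J → A.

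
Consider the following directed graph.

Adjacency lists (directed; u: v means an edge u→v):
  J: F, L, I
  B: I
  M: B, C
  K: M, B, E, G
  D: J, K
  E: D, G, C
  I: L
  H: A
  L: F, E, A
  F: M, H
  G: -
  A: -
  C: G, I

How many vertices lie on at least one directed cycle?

10

A vertex is on a directed cycle iff it belongs to a strongly connected component of size ≥ 2 (or has a self-loop).
The vertices on cycles are {B, C, D, E, F, I, J, K, L, M} — 10 in total.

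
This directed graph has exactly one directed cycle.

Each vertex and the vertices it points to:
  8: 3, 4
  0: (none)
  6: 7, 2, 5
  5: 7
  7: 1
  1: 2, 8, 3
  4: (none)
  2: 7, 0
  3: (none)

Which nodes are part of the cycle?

DFS with gray/black marking from 2:
2 gray
  7 gray
    1 gray
      1→2: 2 is gray → back edge
Back edge closes the cycle 2 → 7 → 1 → 2; its vertices are {1, 2, 7}.

1, 2, 7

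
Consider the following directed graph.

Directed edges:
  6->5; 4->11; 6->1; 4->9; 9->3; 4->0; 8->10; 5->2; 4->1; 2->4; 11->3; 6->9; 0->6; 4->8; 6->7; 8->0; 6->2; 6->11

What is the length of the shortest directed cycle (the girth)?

4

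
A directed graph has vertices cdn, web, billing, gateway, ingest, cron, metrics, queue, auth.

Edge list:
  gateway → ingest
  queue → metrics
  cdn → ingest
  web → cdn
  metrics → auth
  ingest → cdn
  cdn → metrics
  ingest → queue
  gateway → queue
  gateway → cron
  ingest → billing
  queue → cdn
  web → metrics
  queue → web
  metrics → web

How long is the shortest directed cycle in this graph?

For each vertex v, BFS finds the shortest path from v back to v.
The shortest such closed walk is ingest → cdn → ingest, length 2.

2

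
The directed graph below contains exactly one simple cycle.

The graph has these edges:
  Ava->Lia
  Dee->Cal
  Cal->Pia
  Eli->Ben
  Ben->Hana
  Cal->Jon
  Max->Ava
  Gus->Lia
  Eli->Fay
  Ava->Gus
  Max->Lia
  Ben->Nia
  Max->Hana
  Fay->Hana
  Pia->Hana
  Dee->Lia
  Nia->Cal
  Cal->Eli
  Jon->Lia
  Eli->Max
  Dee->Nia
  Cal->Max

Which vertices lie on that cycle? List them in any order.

Ben, Cal, Eli, Nia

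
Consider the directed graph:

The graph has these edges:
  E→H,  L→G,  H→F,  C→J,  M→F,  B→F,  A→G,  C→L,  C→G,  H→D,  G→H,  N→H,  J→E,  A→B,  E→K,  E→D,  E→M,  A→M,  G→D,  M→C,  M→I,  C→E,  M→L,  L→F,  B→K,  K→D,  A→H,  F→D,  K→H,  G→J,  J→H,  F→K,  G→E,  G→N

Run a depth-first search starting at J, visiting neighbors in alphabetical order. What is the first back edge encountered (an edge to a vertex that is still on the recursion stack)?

K->H

DFS from J (visiting neighbors in alphabetical order); mark gray on enter, black on exit:
J gray
  E gray
    D gray
    D black
    H gray
      H→D: D black — skip
      F gray
        F→D: D black — skip
        K gray
          K→D: D black — skip
          K→H: H is gray → back edge
First back edge: K → H.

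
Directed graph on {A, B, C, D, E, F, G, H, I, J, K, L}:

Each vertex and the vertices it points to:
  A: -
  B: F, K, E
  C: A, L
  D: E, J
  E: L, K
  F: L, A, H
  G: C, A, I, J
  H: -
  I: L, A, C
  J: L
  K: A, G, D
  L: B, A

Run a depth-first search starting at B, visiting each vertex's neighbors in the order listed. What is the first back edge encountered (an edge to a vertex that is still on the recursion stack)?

DFS from B (visiting each vertex's neighbors in the order listed); mark gray on enter, black on exit:
B gray
  F gray
    L gray
      L→B: B is gray → back edge
First back edge: L → B.

L->B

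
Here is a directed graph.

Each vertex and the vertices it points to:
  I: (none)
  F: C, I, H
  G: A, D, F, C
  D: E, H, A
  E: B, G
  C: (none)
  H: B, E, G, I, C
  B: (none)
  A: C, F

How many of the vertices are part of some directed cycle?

6

A vertex is on a directed cycle iff it belongs to a strongly connected component of size ≥ 2 (or has a self-loop).
The vertices on cycles are {A, D, E, F, G, H} — 6 in total.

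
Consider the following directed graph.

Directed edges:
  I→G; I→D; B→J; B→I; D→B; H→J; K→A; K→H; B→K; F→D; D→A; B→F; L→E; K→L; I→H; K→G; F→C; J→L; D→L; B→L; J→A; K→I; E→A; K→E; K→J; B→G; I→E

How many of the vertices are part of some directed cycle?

A vertex is on a directed cycle iff it belongs to a strongly connected component of size ≥ 2 (or has a self-loop).
The vertices on cycles are {B, D, F, I, K} — 5 in total.

5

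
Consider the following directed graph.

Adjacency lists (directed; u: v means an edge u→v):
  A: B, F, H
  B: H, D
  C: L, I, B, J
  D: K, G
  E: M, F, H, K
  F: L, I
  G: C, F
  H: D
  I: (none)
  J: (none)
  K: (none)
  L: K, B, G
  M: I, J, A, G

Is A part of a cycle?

No

A lies on a cycle iff there is a path from A back to itself.
Exploring from A, it never reaches itself; equivalently, its strongly connected component is a singleton.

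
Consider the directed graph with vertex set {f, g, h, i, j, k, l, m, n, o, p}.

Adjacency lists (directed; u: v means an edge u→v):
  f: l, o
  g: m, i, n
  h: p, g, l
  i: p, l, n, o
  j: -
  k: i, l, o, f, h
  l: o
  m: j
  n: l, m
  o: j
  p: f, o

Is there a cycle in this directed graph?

No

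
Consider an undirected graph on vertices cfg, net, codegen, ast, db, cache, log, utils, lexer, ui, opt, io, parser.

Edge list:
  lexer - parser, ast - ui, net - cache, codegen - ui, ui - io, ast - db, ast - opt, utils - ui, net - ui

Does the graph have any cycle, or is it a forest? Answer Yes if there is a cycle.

DFS, tracking each vertex's parent; an edge to a visited non-parent vertex closes a cycle.
Start from codegen:
visit codegen (parent –)
  visit ui (parent codegen)
    ui–codegen: parent, skip
    visit io (parent ui)
      io–ui: parent, skip
    visit utils (parent ui)
      utils–ui: parent, skip
    visit ast (parent ui)
      ast–ui: parent, skip
      visit opt (parent ast)
        opt–ast: parent, skip
      visit db (parent ast)
        db–ast: parent, skip
    visit net (parent ui)
      visit cache (parent net)
        cache–net: parent, skip
      net–ui: parent, skip
visit cfg (parent –)
visit log (parent –)
visit lexer (parent –)
  visit parser (parent lexer)
    parser–lexer: parent, skip
No non-parent visited neighbor found — the graph is a forest.

No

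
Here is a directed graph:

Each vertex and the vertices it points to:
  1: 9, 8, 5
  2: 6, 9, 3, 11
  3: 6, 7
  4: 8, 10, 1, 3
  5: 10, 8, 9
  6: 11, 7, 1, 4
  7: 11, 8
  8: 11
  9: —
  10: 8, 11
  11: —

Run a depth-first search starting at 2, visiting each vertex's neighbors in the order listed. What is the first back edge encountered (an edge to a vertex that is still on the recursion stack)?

DFS from 2 (visiting each vertex's neighbors in the order listed); mark gray on enter, black on exit:
2 gray
  6 gray
    11 gray
    11 black
    7 gray
      7→11: 11 black — skip
      8 gray
        8→11: 11 black — skip
      8 black
    7 black
    1 gray
      9 gray
      9 black
      1→8: 8 black — skip
      5 gray
        10 gray
          10→8: 8 black — skip
          10→11: 11 black — skip
        10 black
        5→8: 8 black — skip
        5→9: 9 black — skip
      5 black
    1 black
    4 gray
      4→8: 8 black — skip
      4→10: 10 black — skip
      4→1: 1 black — skip
      3 gray
        3→6: 6 is gray → back edge
First back edge: 3 → 6.

3->6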